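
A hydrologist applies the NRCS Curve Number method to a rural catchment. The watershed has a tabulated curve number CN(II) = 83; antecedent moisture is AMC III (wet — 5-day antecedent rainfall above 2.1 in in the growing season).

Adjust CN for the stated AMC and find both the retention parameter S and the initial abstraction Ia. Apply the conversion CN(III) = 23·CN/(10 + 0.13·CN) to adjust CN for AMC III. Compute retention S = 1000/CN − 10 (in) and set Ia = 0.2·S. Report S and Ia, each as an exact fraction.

S = 1700/1909 in ≈ 0.891 in; Ia = 340/1909 in ≈ 0.178 in

Adjust CN=83 to AMC III: 23·83/(10 + 0.13·83) → 1909 ÷ (2079/100) = 190900/2079 ≈ 91.823
S = 1000/(190900/2079) − 10 = 1700/1909 in ≈ 0.891 in
Ia = 0.2·(1700/1909) = 340/1909 in ≈ 0.178 in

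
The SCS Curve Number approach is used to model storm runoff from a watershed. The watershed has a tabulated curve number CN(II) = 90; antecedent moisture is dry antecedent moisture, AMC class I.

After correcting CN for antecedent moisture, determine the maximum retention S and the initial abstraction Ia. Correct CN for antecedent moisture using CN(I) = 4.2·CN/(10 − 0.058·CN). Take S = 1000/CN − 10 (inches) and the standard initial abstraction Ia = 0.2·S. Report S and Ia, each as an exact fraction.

Dry (AMC I): CN(I) = 4.2·90/(10 − 0.058·90) = 378/(239/50) = 18900/239 ≈ 79.079
Max retention: S = 1000/(18900/239) − 10 = 500/189 in (≈ 2.646 in)
Ia = 0.2·(500/189) = 100/189 in ≈ 0.529 in

S = 500/189 in ≈ 2.646 in; Ia = 100/189 in ≈ 0.529 in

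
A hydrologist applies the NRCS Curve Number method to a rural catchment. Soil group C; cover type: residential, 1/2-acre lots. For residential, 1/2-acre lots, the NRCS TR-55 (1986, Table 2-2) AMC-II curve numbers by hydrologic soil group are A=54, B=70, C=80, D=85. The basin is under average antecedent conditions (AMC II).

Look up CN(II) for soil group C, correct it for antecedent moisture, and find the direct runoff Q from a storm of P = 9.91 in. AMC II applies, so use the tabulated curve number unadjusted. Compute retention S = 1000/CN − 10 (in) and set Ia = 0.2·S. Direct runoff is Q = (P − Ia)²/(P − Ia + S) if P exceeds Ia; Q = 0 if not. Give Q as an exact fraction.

Q = 885481/119100 in ≈ 7.435 in

NRCS table: residential, 1/2-acre lots, soil group C → CN(II) = 80
CN(II) = 80; AMC II needs no correction.
Retention S: 1000/CN − 10 with CN=80.000 → S = 5/2 ≈ 2.500 in
Initial abstraction Ia = S/5 = (5/2)/5 = 1/2 ≈ 0.500 in
Since P=9.910 > Ia=0.500: effective rainfall P−Ia = 941/100 in
Runoff Q = (P−Ia)²/(P−Ia+S) = (9.410)²/(9.410+2.500) = 885481/119100 ≈ 7.435 in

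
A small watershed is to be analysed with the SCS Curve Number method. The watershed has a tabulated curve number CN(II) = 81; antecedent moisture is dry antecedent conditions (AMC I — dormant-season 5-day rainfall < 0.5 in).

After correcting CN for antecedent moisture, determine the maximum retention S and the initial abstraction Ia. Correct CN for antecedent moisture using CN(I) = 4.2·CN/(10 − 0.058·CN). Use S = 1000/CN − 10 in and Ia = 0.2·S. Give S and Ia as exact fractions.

S = 9500/1701 in ≈ 5.585 in; Ia = 1900/1701 in ≈ 1.117 in

Adjust CN=81 to AMC I: 4.2·81/(10 − 0.058·81) → (1701/5) ÷ (2651/500) = 170100/2651 ≈ 64.164
Retention S: 1000/CN − 10 with CN=64.164 → S = 9500/1701 ≈ 5.585 in
Ia = 0.2·(9500/1701) = 1900/1701 in ≈ 1.117 in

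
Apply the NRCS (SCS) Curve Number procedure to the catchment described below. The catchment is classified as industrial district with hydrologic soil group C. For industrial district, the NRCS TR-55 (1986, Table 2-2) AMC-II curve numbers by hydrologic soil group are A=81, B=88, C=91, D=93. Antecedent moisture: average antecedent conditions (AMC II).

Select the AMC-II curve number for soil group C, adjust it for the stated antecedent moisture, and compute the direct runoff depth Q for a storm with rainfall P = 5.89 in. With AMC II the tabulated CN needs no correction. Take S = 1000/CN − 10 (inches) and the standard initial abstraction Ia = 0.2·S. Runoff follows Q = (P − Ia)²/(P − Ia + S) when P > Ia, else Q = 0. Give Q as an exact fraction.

NRCS table: industrial district, soil group C → CN(II) = 91
AMC II — tabulated CN = 91 applies directly.
Retention S: 1000/CN − 10 with CN=91.000 → S = 90/91 ≈ 0.989 in
Ia = 0.2·(90/91) = 18/91 in ≈ 0.198 in
Since P=5.890 > Ia=0.198: effective rainfall P−Ia = 51799/9100 in
Runoff Q = (P−Ia)²/(P−Ia+S) = (5.692)²/(5.692+0.989) = 2683136401/553270900 ≈ 4.850 in

Q = 2683136401/553270900 in ≈ 4.850 in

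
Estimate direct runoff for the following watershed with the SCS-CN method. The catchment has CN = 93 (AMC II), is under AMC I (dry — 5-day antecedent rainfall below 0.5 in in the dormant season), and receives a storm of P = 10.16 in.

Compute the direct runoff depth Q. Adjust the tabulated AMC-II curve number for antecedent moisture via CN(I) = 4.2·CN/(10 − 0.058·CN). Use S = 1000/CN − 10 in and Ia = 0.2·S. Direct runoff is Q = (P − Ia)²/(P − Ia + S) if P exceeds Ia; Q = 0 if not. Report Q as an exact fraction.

Q = 2336954978/282020175 in ≈ 8.286 in

CN(I) from CN(II)=93: (4.2·93)/(10 − 0.058·93) = 27900/329 ≈ 84.802
Max retention: S = 1000/(27900/329) − 10 = 500/279 in (≈ 1.792 in)
Ia = 0.2S: 0.2·1.792 = 0.358 in (exactly 100/279)
Excess rainfall: 10.160 − 0.358 = 9.802 in; P > Ia so Q > 0
Q = (68366/6975)²/((68366/6975) + 500/279) = (4673909956/48650625)/(80866/6975) = 2336954978/282020175 in ≈ 8.286 in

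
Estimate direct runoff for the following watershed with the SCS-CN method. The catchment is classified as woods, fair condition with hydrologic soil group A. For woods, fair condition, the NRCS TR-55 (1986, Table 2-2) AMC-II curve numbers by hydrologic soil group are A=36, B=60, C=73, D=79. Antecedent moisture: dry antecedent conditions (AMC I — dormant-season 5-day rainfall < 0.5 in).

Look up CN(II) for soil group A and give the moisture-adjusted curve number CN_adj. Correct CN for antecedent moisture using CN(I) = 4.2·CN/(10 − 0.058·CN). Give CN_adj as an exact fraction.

NRCS table: woods, fair condition, soil group A → CN(II) = 36
CN(I) from CN(II)=36: (4.2·36)/(10 − 0.058·36) = 18900/989 ≈ 19.110

CN_adj = 18900/989 ≈ 19.110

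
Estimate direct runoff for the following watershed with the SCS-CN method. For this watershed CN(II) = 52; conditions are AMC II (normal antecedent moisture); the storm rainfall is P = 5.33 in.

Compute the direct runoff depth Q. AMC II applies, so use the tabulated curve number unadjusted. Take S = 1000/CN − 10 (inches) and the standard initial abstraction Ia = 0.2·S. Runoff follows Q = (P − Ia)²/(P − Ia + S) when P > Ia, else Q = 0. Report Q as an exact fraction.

Q = 20511841/21487700 in ≈ 0.955 in

Average conditions: CN = 52 (no AMC adjustment).
Max retention: S = 1000/52 − 10 = 120/13 in (≈ 9.231 in)
Initial abstraction Ia = S/5 = (120/13)/5 = 24/13 ≈ 1.846 in
Excess rainfall: 5.330 − 1.846 = 3.484 in; P > Ia so Q > 0
Q = (4529/1300)²/((4529/1300) + 120/13) = (20511841/1690000)/(16529/1300) = 20511841/21487700 in ≈ 0.955 in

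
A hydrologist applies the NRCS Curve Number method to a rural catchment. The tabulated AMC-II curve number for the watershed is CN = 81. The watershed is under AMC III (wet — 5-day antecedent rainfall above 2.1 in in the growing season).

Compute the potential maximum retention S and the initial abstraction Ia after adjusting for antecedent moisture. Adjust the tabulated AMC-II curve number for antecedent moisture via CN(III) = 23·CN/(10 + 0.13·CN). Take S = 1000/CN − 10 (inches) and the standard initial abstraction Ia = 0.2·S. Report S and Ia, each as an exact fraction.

Wet (AMC III): CN(III) = 23·81/(10 + 0.13·81) = 1863/(2053/100) = 186300/2053 ≈ 90.745
Retention S: 1000/CN − 10 with CN=90.745 → S = 1900/1863 ≈ 1.020 in
Ia = 0.2·(1900/1863) = 380/1863 in ≈ 0.204 in

S = 1900/1863 in ≈ 1.020 in; Ia = 380/1863 in ≈ 0.204 in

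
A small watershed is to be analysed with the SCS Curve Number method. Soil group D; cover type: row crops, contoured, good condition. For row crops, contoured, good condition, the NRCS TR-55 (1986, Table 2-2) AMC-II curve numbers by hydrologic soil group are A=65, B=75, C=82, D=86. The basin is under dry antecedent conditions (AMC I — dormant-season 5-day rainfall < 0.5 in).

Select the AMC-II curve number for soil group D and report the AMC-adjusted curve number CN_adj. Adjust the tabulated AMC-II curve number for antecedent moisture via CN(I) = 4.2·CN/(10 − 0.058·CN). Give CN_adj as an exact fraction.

NRCS table: row crops, contoured, good condition, soil group D → CN(II) = 86
Adjust CN=86 to AMC I: 4.2·86/(10 − 0.058·86) → (1806/5) ÷ (1253/250) = 12900/179 ≈ 72.067

CN_adj = 12900/179 ≈ 72.067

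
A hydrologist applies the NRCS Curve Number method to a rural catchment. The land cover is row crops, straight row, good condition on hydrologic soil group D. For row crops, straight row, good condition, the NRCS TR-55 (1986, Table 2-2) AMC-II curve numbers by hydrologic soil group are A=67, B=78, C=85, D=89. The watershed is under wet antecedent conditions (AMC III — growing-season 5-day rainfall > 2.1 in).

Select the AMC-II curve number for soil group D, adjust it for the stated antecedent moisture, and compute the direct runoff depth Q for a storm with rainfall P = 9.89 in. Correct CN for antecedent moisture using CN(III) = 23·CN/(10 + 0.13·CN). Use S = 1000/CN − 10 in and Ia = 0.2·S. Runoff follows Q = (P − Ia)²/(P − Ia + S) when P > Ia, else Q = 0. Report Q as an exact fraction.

NRCS table: row crops, straight row, good condition, soil group D → CN(II) = 89
Adjust CN=89 to AMC III: 23·89/(10 + 0.13·89) → 2047 ÷ (2157/100) = 204700/2157 ≈ 94.900
S = 1000/(204700/2157) − 10 = 1100/2047 in ≈ 0.537 in
Initial abstraction Ia = S/5 = (1100/2047)/5 = 220/2047 ≈ 0.107 in
P − Ia = 9.890 − 0.107 = 2002483/204700 ≈ 9.783 in (> 0, runoff occurs)
Runoff Q = (P−Ia)²/(P−Ia+S) = (9.783)²/(9.783+0.537) = 4009938165289/432425270100 ≈ 9.273 in

Q = 4009938165289/432425270100 in ≈ 9.273 in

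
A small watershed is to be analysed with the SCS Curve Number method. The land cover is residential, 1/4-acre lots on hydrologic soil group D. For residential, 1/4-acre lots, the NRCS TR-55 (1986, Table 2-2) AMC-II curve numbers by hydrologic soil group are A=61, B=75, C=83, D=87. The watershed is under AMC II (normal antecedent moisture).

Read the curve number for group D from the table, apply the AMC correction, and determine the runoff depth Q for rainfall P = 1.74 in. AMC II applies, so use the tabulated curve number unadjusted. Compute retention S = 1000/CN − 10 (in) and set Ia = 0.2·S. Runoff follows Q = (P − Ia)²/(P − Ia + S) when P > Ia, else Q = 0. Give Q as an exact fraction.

Q = 39300361/55545150 in ≈ 0.708 in

NRCS table: residential, 1/4-acre lots, soil group D → CN(II) = 87
CN(II) = 87; AMC II needs no correction.
Max retention: S = 1000/87 − 10 = 130/87 in (≈ 1.494 in)
Ia = 0.2·(130/87) = 26/87 in ≈ 0.299 in
P − Ia = 1.740 − 0.299 = 6269/4350 ≈ 1.441 in (> 0, runoff occurs)
Q = (6269/4350)²/((6269/4350) + 130/87) = (39300361/18922500)/(12769/4350) = 39300361/55545150 in ≈ 0.708 in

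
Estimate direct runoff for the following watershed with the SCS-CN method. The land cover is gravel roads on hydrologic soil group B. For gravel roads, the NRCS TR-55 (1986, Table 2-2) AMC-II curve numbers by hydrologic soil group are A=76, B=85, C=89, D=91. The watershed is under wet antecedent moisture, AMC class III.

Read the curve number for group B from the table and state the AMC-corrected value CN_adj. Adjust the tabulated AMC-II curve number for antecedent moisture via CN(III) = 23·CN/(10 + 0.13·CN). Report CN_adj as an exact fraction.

NRCS table: gravel roads, soil group B → CN(II) = 85
CN(III) from CN(II)=85: (23·85)/(10 + 0.13·85) = 39100/421 ≈ 92.874

CN_adj = 39100/421 ≈ 92.874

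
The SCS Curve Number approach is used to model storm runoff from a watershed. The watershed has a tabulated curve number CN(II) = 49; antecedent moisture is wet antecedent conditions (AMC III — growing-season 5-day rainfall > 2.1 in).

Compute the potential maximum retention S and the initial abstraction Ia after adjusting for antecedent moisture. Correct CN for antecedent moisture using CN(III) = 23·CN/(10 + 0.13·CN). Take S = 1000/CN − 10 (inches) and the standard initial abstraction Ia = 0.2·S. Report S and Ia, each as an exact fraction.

Adjust CN=49 to AMC III: 23·49/(10 + 0.13·49) → 1127 ÷ (1637/100) = 112700/1637 ≈ 68.845
Retention S: 1000/CN − 10 with CN=68.845 → S = 5100/1127 ≈ 4.525 in
Ia = 0.2S: 0.2·4.525 = 0.905 in (exactly 1020/1127)

S = 5100/1127 in ≈ 4.525 in; Ia = 1020/1127 in ≈ 0.905 in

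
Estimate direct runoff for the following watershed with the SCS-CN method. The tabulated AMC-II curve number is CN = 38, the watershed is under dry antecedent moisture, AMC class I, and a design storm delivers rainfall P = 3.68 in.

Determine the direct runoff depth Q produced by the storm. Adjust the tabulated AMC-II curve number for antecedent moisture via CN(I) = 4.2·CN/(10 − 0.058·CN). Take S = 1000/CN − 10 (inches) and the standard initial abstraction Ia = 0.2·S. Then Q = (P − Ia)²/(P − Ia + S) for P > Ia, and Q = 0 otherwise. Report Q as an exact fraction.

Q = 0 in ≈ 0.000 in

CN(I) from CN(II)=38: (4.2·38)/(10 − 0.058·38) = 39900/1949 ≈ 20.472
S = 1000/(39900/1949) − 10 = 15500/399 in ≈ 38.847 in
Ia = 0.2·(15500/399) = 3100/399 in ≈ 7.769 in
P = 3.680 ≤ Ia = 7.769 in: entire storm abstracted, Q = 0.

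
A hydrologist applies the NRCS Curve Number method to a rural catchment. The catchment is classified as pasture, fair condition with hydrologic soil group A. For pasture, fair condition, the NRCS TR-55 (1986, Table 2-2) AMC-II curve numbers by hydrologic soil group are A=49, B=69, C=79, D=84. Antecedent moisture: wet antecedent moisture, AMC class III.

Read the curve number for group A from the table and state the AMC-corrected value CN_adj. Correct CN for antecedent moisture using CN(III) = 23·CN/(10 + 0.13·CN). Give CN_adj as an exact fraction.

CN_adj = 112700/1637 ≈ 68.845

NRCS table: pasture, fair condition, soil group A → CN(II) = 49
CN(III) from CN(II)=49: (23·49)/(10 + 0.13·49) = 112700/1637 ≈ 68.845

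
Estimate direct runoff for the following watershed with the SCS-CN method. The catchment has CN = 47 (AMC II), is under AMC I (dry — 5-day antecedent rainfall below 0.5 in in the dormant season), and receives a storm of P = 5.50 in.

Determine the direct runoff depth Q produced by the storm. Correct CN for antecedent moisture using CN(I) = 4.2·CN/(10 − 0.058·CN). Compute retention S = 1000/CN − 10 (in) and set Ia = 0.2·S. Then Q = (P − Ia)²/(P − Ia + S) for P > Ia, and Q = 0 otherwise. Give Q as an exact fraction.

Q = 66049/105129318 in ≈ 0.001 in

Adjust CN=47 to AMC I: 4.2·47/(10 − 0.058·47) → (987/5) ÷ (3637/500) = 98700/3637 ≈ 27.138
S = 1000/(98700/3637) − 10 = 26500/987 in ≈ 26.849 in
Ia = 0.2·(26500/987) = 5300/987 in ≈ 5.370 in
Excess rainfall: 5.500 − 5.370 = 0.130 in; P > Ia so Q > 0
Q = (257/1974)²/((257/1974) + 26500/987) = (66049/3896676)/(53257/1974) = 66049/105129318 in ≈ 0.001 in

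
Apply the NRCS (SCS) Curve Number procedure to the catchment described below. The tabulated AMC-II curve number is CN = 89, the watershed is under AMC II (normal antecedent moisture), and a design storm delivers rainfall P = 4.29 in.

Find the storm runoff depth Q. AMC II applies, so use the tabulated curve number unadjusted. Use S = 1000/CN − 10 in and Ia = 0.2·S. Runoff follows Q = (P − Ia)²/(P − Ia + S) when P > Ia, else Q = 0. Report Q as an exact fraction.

Average conditions: CN = 89 (no AMC adjustment).
Max retention: S = 1000/89 − 10 = 110/89 in (≈ 1.236 in)
Ia = 0.2·(110/89) = 22/89 in ≈ 0.247 in
Since P=4.290 > Ia=0.247: effective rainfall P−Ia = 35981/8900 in
Q: (35981/8900)² ÷ (46981/8900) = 117693851/38011900 in (≈ 3.096 in)

Q = 117693851/38011900 in ≈ 3.096 in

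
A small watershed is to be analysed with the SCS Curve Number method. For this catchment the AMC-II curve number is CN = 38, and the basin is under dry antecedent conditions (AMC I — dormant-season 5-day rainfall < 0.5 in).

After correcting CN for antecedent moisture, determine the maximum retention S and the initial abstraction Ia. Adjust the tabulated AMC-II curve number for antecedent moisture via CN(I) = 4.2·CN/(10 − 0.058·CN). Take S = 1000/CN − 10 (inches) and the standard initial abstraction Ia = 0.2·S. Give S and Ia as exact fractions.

Dry (AMC I): CN(I) = 4.2·38/(10 − 0.058·38) = (798/5)/(1949/250) = 39900/1949 ≈ 20.472
Max retention: S = 1000/(39900/1949) − 10 = 15500/399 in (≈ 38.847 in)
Ia = 0.2·(15500/399) = 3100/399 in ≈ 7.769 in

S = 15500/399 in ≈ 38.847 in; Ia = 3100/399 in ≈ 7.769 in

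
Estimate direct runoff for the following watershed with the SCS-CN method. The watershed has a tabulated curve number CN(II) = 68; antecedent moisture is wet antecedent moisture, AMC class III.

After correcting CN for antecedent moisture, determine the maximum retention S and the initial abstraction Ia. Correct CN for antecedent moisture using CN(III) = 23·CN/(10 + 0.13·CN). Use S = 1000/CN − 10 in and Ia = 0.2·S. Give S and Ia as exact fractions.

Adjust CN=68 to AMC III: 23·68/(10 + 0.13·68) → 1564 ÷ (471/25) = 39100/471 ≈ 83.015
Retention S: 1000/CN − 10 with CN=83.015 → S = 800/391 ≈ 2.046 in
Ia = 0.2S: 0.2·2.046 = 0.409 in (exactly 160/391)

S = 800/391 in ≈ 2.046 in; Ia = 160/391 in ≈ 0.409 in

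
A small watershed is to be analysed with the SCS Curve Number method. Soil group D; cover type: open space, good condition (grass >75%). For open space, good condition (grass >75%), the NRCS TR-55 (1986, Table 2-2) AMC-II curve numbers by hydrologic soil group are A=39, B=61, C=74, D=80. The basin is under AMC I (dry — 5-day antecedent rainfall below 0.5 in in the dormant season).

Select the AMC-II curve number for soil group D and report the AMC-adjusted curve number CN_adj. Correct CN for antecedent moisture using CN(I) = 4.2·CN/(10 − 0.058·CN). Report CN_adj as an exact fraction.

NRCS table: open space, good condition (grass >75%), soil group D → CN(II) = 80
CN(I) from CN(II)=80: (4.2·80)/(10 − 0.058·80) = 4200/67 ≈ 62.687

CN_adj = 4200/67 ≈ 62.687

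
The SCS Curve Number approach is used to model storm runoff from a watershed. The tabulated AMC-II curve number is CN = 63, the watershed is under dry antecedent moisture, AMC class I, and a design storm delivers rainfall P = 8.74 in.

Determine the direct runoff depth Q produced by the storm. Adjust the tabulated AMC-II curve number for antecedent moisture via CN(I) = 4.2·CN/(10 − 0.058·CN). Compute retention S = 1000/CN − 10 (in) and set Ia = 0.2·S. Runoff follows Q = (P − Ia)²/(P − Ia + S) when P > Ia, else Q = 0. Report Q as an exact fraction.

Adjust CN=63 to AMC I: 4.2·63/(10 − 0.058·63) → (1323/5) ÷ (3173/500) = 132300/3173 ≈ 41.696
S = 1000/(132300/3173) − 10 = 18500/1323 in ≈ 13.983 in
Ia = 0.2·(18500/1323) = 3700/1323 in ≈ 2.797 in
P − Ia = 8.740 − 2.797 = 393151/66150 ≈ 5.943 in (> 0, runoff occurs)
Runoff Q = (P−Ia)²/(P−Ia+S) = (5.943)²/(5.943+13.983) = 154567708801/87195688650 ≈ 1.773 in

Q = 154567708801/87195688650 in ≈ 1.773 in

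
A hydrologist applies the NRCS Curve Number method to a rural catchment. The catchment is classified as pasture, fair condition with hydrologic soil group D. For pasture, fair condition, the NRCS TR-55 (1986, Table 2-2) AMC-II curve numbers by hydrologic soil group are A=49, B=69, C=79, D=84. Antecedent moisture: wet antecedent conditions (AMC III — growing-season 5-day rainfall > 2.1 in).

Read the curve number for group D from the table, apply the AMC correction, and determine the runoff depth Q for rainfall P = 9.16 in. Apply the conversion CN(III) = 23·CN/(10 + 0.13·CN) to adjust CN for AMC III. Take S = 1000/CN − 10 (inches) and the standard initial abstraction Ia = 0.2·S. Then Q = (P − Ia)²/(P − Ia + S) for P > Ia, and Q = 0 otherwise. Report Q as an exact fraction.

NRCS table: pasture, fair condition, soil group D → CN(II) = 84
Adjust CN=84 to AMC III: 23·84/(10 + 0.13·84) → 1932 ÷ (523/25) = 48300/523 ≈ 92.352
Max retention: S = 1000/(48300/523) − 10 = 400/483 in (≈ 0.828 in)
Initial abstraction Ia = S/5 = (400/483)/5 = 80/483 ≈ 0.166 in
Since P=9.160 > Ia=0.166: effective rainfall P−Ia = 108607/12075 in
Runoff Q = (P−Ia)²/(P−Ia+S) = (8.994)²/(8.994+0.828) = 11795480449/1432179525 ≈ 8.236 in

Q = 11795480449/1432179525 in ≈ 8.236 in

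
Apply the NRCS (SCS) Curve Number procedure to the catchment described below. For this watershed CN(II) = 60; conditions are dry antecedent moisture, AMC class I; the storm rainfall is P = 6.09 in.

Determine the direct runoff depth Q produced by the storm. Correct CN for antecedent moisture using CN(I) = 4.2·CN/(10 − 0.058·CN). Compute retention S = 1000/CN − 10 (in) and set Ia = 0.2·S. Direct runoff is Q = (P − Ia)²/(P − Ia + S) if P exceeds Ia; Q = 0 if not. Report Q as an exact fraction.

Dry (AMC I): CN(I) = 4.2·60/(10 − 0.058·60) = 252/(163/25) = 6300/163 ≈ 38.650
S = 1000/(6300/163) − 10 = 1000/63 in ≈ 15.873 in
Ia = 0.2S: 0.2·15.873 = 3.175 in (exactly 200/63)
Excess rainfall: 6.090 − 3.175 = 2.915 in; P > Ia so Q > 0
Q: (18367/6300)² ÷ (118367/6300) = 337346689/745712100 in (≈ 0.452 in)

Q = 337346689/745712100 in ≈ 0.452 in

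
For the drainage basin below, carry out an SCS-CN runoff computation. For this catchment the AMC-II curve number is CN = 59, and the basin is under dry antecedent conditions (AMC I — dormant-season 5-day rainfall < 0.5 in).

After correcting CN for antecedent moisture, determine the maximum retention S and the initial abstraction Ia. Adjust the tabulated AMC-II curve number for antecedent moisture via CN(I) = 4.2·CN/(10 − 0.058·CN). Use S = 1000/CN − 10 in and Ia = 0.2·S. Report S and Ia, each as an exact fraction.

Adjust CN=59 to AMC I: 4.2·59/(10 − 0.058·59) → (1239/5) ÷ (3289/500) = 123900/3289 ≈ 37.671
Max retention: S = 1000/(123900/3289) − 10 = 20500/1239 in (≈ 16.546 in)
Ia = 0.2S: 0.2·16.546 = 3.309 in (exactly 4100/1239)

S = 20500/1239 in ≈ 16.546 in; Ia = 4100/1239 in ≈ 3.309 in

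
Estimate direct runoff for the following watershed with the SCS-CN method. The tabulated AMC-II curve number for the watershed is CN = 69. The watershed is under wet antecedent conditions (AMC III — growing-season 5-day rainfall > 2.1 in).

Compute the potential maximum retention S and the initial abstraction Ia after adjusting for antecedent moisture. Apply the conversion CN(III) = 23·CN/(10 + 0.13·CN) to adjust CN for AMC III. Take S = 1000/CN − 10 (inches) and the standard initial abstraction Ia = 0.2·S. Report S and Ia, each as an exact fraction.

S = 3100/1587 in ≈ 1.953 in; Ia = 620/1587 in ≈ 0.391 in

Adjust CN=69 to AMC III: 23·69/(10 + 0.13·69) → 1587 ÷ (1897/100) = 158700/1897 ≈ 83.658
S = 1000/(158700/1897) − 10 = 3100/1587 in ≈ 1.953 in
Initial abstraction Ia = S/5 = (3100/1587)/5 = 620/1587 ≈ 0.391 in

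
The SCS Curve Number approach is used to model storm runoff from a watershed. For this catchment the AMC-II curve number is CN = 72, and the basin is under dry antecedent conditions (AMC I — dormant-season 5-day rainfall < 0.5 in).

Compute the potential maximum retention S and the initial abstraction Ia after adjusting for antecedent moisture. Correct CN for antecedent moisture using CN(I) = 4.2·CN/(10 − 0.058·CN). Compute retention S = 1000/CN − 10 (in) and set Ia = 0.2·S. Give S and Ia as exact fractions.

Dry (AMC I): CN(I) = 4.2·72/(10 − 0.058·72) = (1512/5)/(728/125) = 675/13 ≈ 51.923
S = 1000/(675/13) − 10 = 250/27 in ≈ 9.259 in
Ia = 0.2S: 0.2·9.259 = 1.852 in (exactly 50/27)

S = 250/27 in ≈ 9.259 in; Ia = 50/27 in ≈ 1.852 in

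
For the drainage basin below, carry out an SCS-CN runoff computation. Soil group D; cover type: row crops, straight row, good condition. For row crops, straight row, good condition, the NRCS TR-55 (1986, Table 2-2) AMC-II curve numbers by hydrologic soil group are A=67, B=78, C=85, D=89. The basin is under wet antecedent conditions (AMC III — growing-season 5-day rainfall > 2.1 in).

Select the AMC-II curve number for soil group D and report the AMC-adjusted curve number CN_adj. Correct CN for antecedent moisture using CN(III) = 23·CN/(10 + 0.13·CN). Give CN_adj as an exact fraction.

CN_adj = 204700/2157 ≈ 94.900

NRCS table: row crops, straight row, good condition, soil group D → CN(II) = 89
CN(III) from CN(II)=89: (23·89)/(10 + 0.13·89) = 204700/2157 ≈ 94.900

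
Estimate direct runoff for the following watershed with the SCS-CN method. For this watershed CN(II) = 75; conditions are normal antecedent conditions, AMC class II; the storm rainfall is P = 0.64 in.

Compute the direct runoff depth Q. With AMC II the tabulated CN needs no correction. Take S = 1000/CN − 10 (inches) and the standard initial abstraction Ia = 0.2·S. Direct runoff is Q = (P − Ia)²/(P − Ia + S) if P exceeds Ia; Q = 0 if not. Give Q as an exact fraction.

CN(II) = 75; AMC II needs no correction.
S = 1000/75 − 10 = 10/3 in ≈ 3.333 in
Ia = 0.2·(10/3) = 2/3 in ≈ 0.667 in
P = 0.640 ≤ Ia = 0.667 in: entire storm abstracted, Q = 0.

Q = 0 in ≈ 0.000 in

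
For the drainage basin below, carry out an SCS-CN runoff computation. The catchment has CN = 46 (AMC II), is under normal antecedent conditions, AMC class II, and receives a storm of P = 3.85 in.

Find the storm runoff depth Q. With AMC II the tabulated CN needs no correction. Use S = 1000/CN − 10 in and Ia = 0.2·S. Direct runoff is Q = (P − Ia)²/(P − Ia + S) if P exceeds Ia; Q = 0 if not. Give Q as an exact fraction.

Q = 477481/2801860 in ≈ 0.170 in

CN(II) = 46; AMC II needs no correction.
S = 1000/46 − 10 = 270/23 in ≈ 11.739 in
Ia = 0.2S: 0.2·11.739 = 2.348 in (exactly 54/23)
P − Ia = 3.850 − 2.348 = 691/460 ≈ 1.502 in (> 0, runoff occurs)
Q = (691/460)²/((691/460) + 270/23) = (477481/211600)/(6091/460) = 477481/2801860 in ≈ 0.170 in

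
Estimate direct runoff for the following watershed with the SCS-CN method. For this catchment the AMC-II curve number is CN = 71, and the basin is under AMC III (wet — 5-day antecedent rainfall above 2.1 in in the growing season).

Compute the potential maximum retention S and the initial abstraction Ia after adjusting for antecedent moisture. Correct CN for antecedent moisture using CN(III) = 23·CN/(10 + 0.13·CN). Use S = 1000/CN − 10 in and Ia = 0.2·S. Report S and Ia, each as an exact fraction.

Wet (AMC III): CN(III) = 23·71/(10 + 0.13·71) = 1633/(1923/100) = 163300/1923 ≈ 84.919
S = 1000/(163300/1923) − 10 = 2900/1633 in ≈ 1.776 in
Initial abstraction Ia = S/5 = (2900/1633)/5 = 580/1633 ≈ 0.355 in

S = 2900/1633 in ≈ 1.776 in; Ia = 580/1633 in ≈ 0.355 in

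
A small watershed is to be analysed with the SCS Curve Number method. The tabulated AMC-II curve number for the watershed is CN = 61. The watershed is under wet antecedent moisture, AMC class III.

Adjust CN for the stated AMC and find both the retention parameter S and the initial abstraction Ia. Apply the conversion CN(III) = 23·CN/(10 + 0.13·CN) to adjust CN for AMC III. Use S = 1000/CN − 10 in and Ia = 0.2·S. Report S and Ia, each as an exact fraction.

S = 3900/1403 in ≈ 2.780 in; Ia = 780/1403 in ≈ 0.556 in

CN(III) from CN(II)=61: (23·61)/(10 + 0.13·61) = 140300/1793 ≈ 78.249
Retention S: 1000/CN − 10 with CN=78.249 → S = 3900/1403 ≈ 2.780 in
Ia = 0.2·(3900/1403) = 780/1403 in ≈ 0.556 in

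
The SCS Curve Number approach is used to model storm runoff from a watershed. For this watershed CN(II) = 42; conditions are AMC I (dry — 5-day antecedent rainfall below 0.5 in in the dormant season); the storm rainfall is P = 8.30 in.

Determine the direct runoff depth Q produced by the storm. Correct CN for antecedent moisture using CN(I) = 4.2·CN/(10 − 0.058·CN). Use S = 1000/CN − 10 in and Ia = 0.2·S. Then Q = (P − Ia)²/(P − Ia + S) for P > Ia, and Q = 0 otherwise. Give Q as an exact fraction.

Dry (AMC I): CN(I) = 4.2·42/(10 − 0.058·42) = (882/5)/(1891/250) = 44100/1891 ≈ 23.321
Retention S: 1000/CN − 10 with CN=23.321 → S = 14500/441 ≈ 32.880 in
Initial abstraction Ia = S/5 = (14500/441)/5 = 2900/441 ≈ 6.576 in
Since P=8.300 > Ia=6.576: effective rainfall P−Ia = 7603/4410 in
Q = (7603/4410)²/((7603/4410) + 14500/441) = (57805609/19448100)/(152603/4410) = 57805609/672979230 in ≈ 0.086 in

Q = 57805609/672979230 in ≈ 0.086 in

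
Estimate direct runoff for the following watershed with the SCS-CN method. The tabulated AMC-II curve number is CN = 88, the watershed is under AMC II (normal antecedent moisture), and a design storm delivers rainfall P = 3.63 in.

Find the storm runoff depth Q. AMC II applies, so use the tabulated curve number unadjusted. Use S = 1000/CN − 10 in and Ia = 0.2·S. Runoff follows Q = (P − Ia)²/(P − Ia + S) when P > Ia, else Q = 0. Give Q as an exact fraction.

AMC II — tabulated CN = 88 applies directly.
Max retention: S = 1000/88 − 10 = 15/11 in (≈ 1.364 in)
Initial abstraction Ia = S/5 = (15/11)/5 = 3/11 ≈ 0.273 in
Since P=3.630 > Ia=0.273: effective rainfall P−Ia = 3693/1100 in
Runoff Q = (P−Ia)²/(P−Ia+S) = (3.357)²/(3.357+1.364) = 1515361/634700 ≈ 2.388 in

Q = 1515361/634700 in ≈ 2.388 in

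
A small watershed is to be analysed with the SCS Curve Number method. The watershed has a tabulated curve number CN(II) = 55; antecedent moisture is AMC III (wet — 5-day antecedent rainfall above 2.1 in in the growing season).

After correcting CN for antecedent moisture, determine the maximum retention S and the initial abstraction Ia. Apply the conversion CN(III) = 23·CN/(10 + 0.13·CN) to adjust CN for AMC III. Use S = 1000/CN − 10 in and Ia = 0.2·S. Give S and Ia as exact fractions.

S = 900/253 in ≈ 3.557 in; Ia = 180/253 in ≈ 0.711 in

Adjust CN=55 to AMC III: 23·55/(10 + 0.13·55) → 1265 ÷ (343/20) = 25300/343 ≈ 73.761
Max retention: S = 1000/(25300/343) − 10 = 900/253 in (≈ 3.557 in)
Initial abstraction Ia = S/5 = (900/253)/5 = 180/253 ≈ 0.711 in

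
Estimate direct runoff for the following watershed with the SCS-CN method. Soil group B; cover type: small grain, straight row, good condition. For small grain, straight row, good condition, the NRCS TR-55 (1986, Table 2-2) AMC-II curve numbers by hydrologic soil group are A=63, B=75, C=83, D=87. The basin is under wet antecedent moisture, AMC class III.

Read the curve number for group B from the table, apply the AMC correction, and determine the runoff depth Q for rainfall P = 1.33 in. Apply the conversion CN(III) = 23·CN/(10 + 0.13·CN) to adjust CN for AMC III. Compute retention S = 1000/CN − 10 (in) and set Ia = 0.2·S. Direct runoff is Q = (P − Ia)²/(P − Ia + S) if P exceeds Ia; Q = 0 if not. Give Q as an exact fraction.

NRCS table: small grain, straight row, good condition, soil group B → CN(II) = 75
Adjust CN=75 to AMC III: 23·75/(10 + 0.13·75) → 1725 ÷ (79/4) = 6900/79 ≈ 87.342
Retention S: 1000/CN − 10 with CN=87.342 → S = 100/69 ≈ 1.449 in
Ia = 0.2S: 0.2·1.449 = 0.290 in (exactly 20/69)
Excess rainfall: 1.330 − 0.290 = 1.040 in; P > Ia so Q > 0
Q = (7177/6900)²/((7177/6900) + 100/69) = (51509329/47610000)/(17177/6900) = 51509329/118521300 in ≈ 0.435 in

Q = 51509329/118521300 in ≈ 0.435 in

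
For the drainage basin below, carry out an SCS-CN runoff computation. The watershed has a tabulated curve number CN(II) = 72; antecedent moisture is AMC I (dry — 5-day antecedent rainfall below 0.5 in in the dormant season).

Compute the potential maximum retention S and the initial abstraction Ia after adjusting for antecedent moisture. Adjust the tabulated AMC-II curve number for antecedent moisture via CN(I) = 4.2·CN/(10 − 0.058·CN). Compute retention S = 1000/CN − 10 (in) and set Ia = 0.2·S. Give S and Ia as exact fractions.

S = 250/27 in ≈ 9.259 in; Ia = 50/27 in ≈ 1.852 in

CN(I) from CN(II)=72: (4.2·72)/(10 − 0.058·72) = 675/13 ≈ 51.923
Retention S: 1000/CN − 10 with CN=51.923 → S = 250/27 ≈ 9.259 in
Ia = 0.2S: 0.2·9.259 = 1.852 in (exactly 50/27)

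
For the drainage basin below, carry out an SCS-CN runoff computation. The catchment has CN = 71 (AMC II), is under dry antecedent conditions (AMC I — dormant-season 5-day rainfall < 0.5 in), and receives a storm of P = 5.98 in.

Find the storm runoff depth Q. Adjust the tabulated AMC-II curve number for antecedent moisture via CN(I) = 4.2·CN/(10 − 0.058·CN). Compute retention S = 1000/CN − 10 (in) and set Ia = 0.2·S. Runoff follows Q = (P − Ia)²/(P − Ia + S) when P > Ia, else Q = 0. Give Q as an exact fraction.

Q = 90486054481/76474060950 in ≈ 1.183 in

Dry (AMC I): CN(I) = 4.2·71/(10 − 0.058·71) = (1491/5)/(2941/500) = 149100/2941 ≈ 50.697
Max retention: S = 1000/(149100/2941) − 10 = 14500/1491 in (≈ 9.725 in)
Initial abstraction Ia = S/5 = (14500/1491)/5 = 2900/1491 ≈ 1.945 in
Since P=5.980 > Ia=1.945: effective rainfall P−Ia = 300809/74550 in
Q = (300809/74550)²/((300809/74550) + 14500/1491) = (90486054481/5557702500)/(1025809/74550) = 90486054481/76474060950 in ≈ 1.183 in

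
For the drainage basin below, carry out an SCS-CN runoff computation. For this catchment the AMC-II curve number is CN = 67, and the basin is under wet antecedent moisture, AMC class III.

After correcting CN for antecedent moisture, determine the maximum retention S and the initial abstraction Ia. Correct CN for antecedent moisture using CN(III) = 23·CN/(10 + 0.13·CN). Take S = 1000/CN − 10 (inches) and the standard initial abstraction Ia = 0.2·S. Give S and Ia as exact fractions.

S = 3300/1541 in ≈ 2.141 in; Ia = 660/1541 in ≈ 0.428 in

Adjust CN=67 to AMC III: 23·67/(10 + 0.13·67) → 1541 ÷ (1871/100) = 154100/1871 ≈ 82.362
Retention S: 1000/CN − 10 with CN=82.362 → S = 3300/1541 ≈ 2.141 in
Ia = 0.2S: 0.2·2.141 = 0.428 in (exactly 660/1541)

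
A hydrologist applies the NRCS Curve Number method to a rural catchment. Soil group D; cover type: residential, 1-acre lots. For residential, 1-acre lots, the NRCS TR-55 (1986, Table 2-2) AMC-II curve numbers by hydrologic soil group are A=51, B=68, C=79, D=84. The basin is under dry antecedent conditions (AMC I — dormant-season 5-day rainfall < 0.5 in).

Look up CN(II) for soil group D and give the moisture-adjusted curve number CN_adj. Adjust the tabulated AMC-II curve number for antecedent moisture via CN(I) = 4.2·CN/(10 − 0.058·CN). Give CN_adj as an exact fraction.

NRCS table: residential, 1-acre lots, soil group D → CN(II) = 84
Dry (AMC I): CN(I) = 4.2·84/(10 − 0.058·84) = (1764/5)/(641/125) = 44100/641 ≈ 68.799

CN_adj = 44100/641 ≈ 68.799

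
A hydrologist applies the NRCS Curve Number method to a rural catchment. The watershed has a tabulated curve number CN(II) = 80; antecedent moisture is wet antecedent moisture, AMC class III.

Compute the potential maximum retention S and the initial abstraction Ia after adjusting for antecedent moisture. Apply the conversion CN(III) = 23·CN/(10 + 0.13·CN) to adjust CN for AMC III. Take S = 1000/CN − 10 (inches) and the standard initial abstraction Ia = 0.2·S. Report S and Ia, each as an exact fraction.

S = 25/23 in ≈ 1.087 in; Ia = 5/23 in ≈ 0.217 in

CN(III) from CN(II)=80: (23·80)/(10 + 0.13·80) = 4600/51 ≈ 90.196
S = 1000/(4600/51) − 10 = 25/23 in ≈ 1.087 in
Ia = 0.2S: 0.2·1.087 = 0.217 in (exactly 5/23)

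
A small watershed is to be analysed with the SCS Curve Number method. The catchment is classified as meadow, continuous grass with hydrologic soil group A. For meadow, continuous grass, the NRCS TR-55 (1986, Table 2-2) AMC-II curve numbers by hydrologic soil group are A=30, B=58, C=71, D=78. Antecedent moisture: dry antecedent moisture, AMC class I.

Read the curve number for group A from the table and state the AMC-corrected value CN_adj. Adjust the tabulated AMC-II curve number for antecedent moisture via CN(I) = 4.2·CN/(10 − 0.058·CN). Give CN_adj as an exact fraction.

NRCS table: meadow, continuous grass, soil group A → CN(II) = 30
CN(I) from CN(II)=30: (4.2·30)/(10 − 0.058·30) = 900/59 ≈ 15.254

CN_adj = 900/59 ≈ 15.254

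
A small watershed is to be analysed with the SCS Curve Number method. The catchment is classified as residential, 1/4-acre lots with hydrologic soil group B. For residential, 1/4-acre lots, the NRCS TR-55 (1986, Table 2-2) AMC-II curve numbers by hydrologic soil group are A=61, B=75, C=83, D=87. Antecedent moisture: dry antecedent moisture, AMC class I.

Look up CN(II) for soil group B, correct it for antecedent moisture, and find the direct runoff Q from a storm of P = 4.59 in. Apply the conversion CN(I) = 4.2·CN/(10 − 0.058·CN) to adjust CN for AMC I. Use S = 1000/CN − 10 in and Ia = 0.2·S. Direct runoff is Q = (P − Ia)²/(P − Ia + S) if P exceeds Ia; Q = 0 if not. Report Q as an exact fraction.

NRCS table: residential, 1/4-acre lots, soil group B → CN(II) = 75
Dry (AMC I): CN(I) = 4.2·75/(10 − 0.058·75) = 315/(113/20) = 6300/113 ≈ 55.752
Max retention: S = 1000/(6300/113) − 10 = 500/63 in (≈ 7.937 in)
Initial abstraction Ia = S/5 = (500/63)/5 = 100/63 ≈ 1.587 in
Since P=4.590 > Ia=1.587: effective rainfall P−Ia = 18917/6300 in
Runoff Q = (P−Ia)²/(P−Ia+S) = (3.003)²/(3.003+7.937) = 357852889/434177100 ≈ 0.824 in

Q = 357852889/434177100 in ≈ 0.824 in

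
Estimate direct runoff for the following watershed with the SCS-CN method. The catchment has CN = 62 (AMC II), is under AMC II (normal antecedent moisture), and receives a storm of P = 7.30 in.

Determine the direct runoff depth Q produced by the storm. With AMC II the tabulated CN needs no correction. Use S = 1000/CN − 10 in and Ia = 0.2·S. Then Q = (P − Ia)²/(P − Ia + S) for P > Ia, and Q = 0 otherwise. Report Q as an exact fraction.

Q = 3545689/1172730 in ≈ 3.023 in

AMC II — tabulated CN = 62 applies directly.
Max retention: S = 1000/62 − 10 = 190/31 in (≈ 6.129 in)
Initial abstraction Ia = S/5 = (190/31)/5 = 38/31 ≈ 1.226 in
Since P=7.300 > Ia=1.226: effective rainfall P−Ia = 1883/310 in
Q: (1883/310)² ÷ (3783/310) = 3545689/1172730 in (≈ 3.023 in)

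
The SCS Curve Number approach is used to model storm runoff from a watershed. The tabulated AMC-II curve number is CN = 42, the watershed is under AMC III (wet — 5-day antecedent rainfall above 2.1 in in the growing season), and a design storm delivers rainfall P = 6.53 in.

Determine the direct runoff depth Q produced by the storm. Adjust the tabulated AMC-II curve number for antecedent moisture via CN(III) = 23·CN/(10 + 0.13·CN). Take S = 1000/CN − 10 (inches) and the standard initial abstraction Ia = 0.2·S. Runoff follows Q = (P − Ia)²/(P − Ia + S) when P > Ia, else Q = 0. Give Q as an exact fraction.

Q = 66254245201/26439371700 in ≈ 2.506 in

CN(III) from CN(II)=42: (23·42)/(10 + 0.13·42) = 48300/773 ≈ 62.484
Max retention: S = 1000/(48300/773) − 10 = 2900/483 in (≈ 6.004 in)
Initial abstraction Ia = S/5 = (2900/483)/5 = 580/483 ≈ 1.201 in
P − Ia = 6.530 − 1.201 = 257399/48300 ≈ 5.329 in (> 0, runoff occurs)
Q = (257399/48300)²/((257399/48300) + 2900/483) = (66254245201/2332890000)/(547399/48300) = 66254245201/26439371700 in ≈ 2.506 in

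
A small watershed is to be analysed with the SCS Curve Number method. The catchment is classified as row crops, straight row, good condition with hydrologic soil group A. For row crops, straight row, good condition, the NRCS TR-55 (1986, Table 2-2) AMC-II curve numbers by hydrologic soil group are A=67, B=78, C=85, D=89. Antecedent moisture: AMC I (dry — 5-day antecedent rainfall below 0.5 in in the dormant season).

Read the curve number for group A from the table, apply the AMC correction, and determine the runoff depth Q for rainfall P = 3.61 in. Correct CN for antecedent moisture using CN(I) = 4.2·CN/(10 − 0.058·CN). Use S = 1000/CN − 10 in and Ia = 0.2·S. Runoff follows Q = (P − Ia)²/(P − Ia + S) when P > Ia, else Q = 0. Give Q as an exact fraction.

NRCS table: row crops, straight row, good condition, soil group A → CN(II) = 67
Adjust CN=67 to AMC I: 4.2·67/(10 − 0.058·67) → (1407/5) ÷ (3057/500) = 46900/1019 ≈ 46.026
Max retention: S = 1000/(46900/1019) − 10 = 5500/469 in (≈ 11.727 in)
Ia = 0.2S: 0.2·11.727 = 2.345 in (exactly 1100/469)
Since P=3.610 > Ia=2.345: effective rainfall P−Ia = 59309/46900 in
Q: (59309/46900)² ÷ (609309/46900) = 3517557481/28576592100 in (≈ 0.123 in)

Q = 3517557481/28576592100 in ≈ 0.123 in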